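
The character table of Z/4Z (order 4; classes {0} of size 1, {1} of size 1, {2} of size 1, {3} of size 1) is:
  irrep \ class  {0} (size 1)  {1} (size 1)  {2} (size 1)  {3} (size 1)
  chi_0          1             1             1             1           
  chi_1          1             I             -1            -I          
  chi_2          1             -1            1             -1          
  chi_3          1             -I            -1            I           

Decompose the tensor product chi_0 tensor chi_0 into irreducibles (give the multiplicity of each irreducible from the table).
chi_0 tensor chi_0 = chi_0 (all other irreducibles have multiplicity 0).

Working: The character of a tensor product is the pointwise product (chi_0 * chi_0)(C) = chi_0(C) * chi_0(C):
  {0}: (1)*(1), {1}: (1)*(1), {2}: (1)*(1), {3}: (1)*(1)
so (chi_0 * chi_0) takes values
  {0} -> 1, {1} -> 1, {2} -> 1, {3} -> 1.
Now take the inner product of this character with each irreducible chi from the table, <chi_0*chi_0, chi> = (1/4) sum_C |C| (chi_0*chi_0)(C) conj(chi(C)):
  <chi_0*chi_0, chi_0> = (1/4)[1*(1)*conj(1) + 1*(1)*conj(1) + 1*(1)*conj(1) + 1*(1)*conj(1)]
      = (1/4)[(1) + (1) + (1) + (1)] = 4/4 = 1
  <chi_0*chi_0, chi_1> = (1/4)[1*(1)*conj(1) + 1*(1)*conj(I) + 1*(1)*conj(-1) + 1*(1)*conj(-I)]
      = (1/4)[(1) + (-I) + (-1) + (I)] = 0/4 = 0
  <chi_0*chi_0, chi_2> = (1/4)[1*(1)*conj(1) + 1*(1)*conj(-1) + 1*(1)*conj(1) + 1*(1)*conj(-1)]
      = (1/4)[(1) + (-1) + (1) + (-1)] = 0/4 = 0
  <chi_0*chi_0, chi_3> = (1/4)[1*(1)*conj(1) + 1*(1)*conj(-I) + 1*(1)*conj(-1) + 1*(1)*conj(I)]
      = (1/4)[(1) + (I) + (-1) + (-I)] = 0/4 = 0
(Exp terms are combined using exp(i*s)*conj(exp(i*t)) = exp(i*(s-t)), and sums of them are collapsed using the identity that for every m > 1 the m distinct m-th roots of unity sum to 0, e.g. 1 + exp(2*I*pi/3) + exp(-2*I*pi/3) = 0.)
Hence the multiplicities are chi_0: 1. Dimension check: dim(chi_0)*dim(chi_0) = 1*1 = 1 and sum (mult * dim) = 1*1 = 1.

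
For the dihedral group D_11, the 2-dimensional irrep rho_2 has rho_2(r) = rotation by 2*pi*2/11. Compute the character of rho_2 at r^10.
chi_{rho_2}(r^10) = 2*cos(2*pi*2*10/11) = 2*cos(4*pi/11)

Explanation: rho_2(r^10) is rotation by angle 2*pi*2*10/11, whose trace is 2*cos(2*pi*2*10/11) = 2*cos(4*pi/11).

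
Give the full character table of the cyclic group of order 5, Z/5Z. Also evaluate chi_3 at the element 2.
Character table of Z/5Z (irreps indexed chi_0,...,chi_4 with chi_k(m) = zeta_5^(k*m), zeta_5 = exp(2*pi*i/5)):
  irrep \ class  {0} (size 1)  {1} (size 1)    {2} (size 1)    {3} (size 1)    {4} (size 1)  
  chi_0          1             1               1               1               1             
  chi_1          1             exp(2*I*pi/5)   exp(4*I*pi/5)   exp(-4*I*pi/5)  exp(-2*I*pi/5)
  chi_2          1             exp(4*I*pi/5)   exp(-2*I*pi/5)  exp(2*I*pi/5)   exp(-4*I*pi/5)
  chi_3          1             exp(-4*I*pi/5)  exp(2*I*pi/5)   exp(-2*I*pi/5)  exp(4*I*pi/5) 
  chi_4          1             exp(-2*I*pi/5)  exp(-4*I*pi/5)  exp(4*I*pi/5)   exp(2*I*pi/5) 

Spot check: chi_3(2) = zeta_5^(3*2) = zeta_5^6 = exp(2*I*pi/5).

Proof sketch: Z/5Z is abelian, so all 5 irreducible complex representations are 1-dimensional. They are given by chi_k(m) = zeta_5^(k*m) for k = 0,...,4. Row orthogonality: sum_m chi_k(m) conj(chi_l(m)) = 5 * [k = l].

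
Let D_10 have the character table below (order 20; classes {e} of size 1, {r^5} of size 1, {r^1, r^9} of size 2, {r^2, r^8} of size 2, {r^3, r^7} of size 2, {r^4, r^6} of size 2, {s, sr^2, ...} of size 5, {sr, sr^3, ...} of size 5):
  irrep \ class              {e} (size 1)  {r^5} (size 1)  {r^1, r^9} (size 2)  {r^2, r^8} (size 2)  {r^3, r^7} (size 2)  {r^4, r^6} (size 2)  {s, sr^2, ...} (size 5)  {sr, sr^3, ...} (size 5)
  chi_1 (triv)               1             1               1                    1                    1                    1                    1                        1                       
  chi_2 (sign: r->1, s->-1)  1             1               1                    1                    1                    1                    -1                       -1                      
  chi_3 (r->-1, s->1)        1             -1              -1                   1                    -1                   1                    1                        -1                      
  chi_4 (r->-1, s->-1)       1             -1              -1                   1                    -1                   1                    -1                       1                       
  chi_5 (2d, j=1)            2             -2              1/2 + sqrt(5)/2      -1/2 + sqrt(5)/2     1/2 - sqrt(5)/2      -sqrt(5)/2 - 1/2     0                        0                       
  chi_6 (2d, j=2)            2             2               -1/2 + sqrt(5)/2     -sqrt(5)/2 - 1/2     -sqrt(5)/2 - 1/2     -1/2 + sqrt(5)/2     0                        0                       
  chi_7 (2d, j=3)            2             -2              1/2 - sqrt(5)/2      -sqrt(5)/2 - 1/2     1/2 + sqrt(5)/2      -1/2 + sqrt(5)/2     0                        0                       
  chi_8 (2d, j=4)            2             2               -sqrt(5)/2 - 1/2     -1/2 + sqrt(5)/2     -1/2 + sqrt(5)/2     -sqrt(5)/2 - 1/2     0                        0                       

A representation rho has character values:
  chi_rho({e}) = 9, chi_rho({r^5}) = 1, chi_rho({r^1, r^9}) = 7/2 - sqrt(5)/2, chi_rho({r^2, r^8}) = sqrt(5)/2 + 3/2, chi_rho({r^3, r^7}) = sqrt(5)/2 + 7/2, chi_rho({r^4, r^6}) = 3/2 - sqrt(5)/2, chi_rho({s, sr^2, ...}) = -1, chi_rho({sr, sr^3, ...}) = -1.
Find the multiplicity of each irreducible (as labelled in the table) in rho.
Multiplicities: chi_1: 1, chi_2: 2, chi_3: 0, chi_4: 0, chi_5: 1, chi_6: 0, chi_7: 1, chi_8: 1.

Justification: Use <chi_rho, chi> = (1/|G|) sum_C |C| * chi_rho(C) * conj(chi(C)) with |G| = 20 for each irreducible chi in the table:
  <chi_rho, chi_1> = (1/20)[1*(9)*conj(1) + 1*(1)*conj(1) + 2*(7/2 - sqrt(5)/2)*conj(1) + 2*(sqrt(5)/2 + 3/2)*conj(1) + 2*(sqrt(5)/2 + 7/2)*conj(1) + 2*(3/2 - sqrt(5)/2)*conj(1) + 5*(-1)*conj(1) + 5*(-1)*conj(1)]
      = (1/20)[(9) + (1) + (7 - sqrt(5)) + (sqrt(5) + 3) + (sqrt(5) + 7) + (3 - sqrt(5)) + (-5) + (-5)] = 20/20 = 1
  <chi_rho, chi_2> = (1/20)[1*(9)*conj(1) + 1*(1)*conj(1) + 2*(7/2 - sqrt(5)/2)*conj(1) + 2*(sqrt(5)/2 + 3/2)*conj(1) + 2*(sqrt(5)/2 + 7/2)*conj(1) + 2*(3/2 - sqrt(5)/2)*conj(1) + 5*(-1)*conj(-1) + 5*(-1)*conj(-1)]
      = (1/20)[(9) + (1) + (7 - sqrt(5)) + (sqrt(5) + 3) + (sqrt(5) + 7) + (3 - sqrt(5)) + (5) + (5)] = 40/20 = 2
  <chi_rho, chi_3> = (1/20)[1*(9)*conj(1) + 1*(1)*conj(-1) + 2*(7/2 - sqrt(5)/2)*conj(-1) + 2*(sqrt(5)/2 + 3/2)*conj(1) + 2*(sqrt(5)/2 + 7/2)*conj(-1) + 2*(3/2 - sqrt(5)/2)*conj(1) + 5*(-1)*conj(1) + 5*(-1)*conj(-1)]
      = (1/20)[(9) + (-1) + (-7 + sqrt(5)) + (sqrt(5) + 3) + (-7 - sqrt(5)) + (3 - sqrt(5)) + (-5) + (5)] = 0/20 = 0
  <chi_rho, chi_4> = (1/20)[1*(9)*conj(1) + 1*(1)*conj(-1) + 2*(7/2 - sqrt(5)/2)*conj(-1) + 2*(sqrt(5)/2 + 3/2)*conj(1) + 2*(sqrt(5)/2 + 7/2)*conj(-1) + 2*(3/2 - sqrt(5)/2)*conj(1) + 5*(-1)*conj(-1) + 5*(-1)*conj(1)]
      = (1/20)[(9) + (-1) + (-7 + sqrt(5)) + (sqrt(5) + 3) + (-7 - sqrt(5)) + (3 - sqrt(5)) + (5) + (-5)] = 0/20 = 0
  <chi_rho, chi_5> = (1/20)[1*(9)*conj(2) + 1*(1)*conj(-2) + 2*(7/2 - sqrt(5)/2)*conj(1/2 + sqrt(5)/2) + 2*(sqrt(5)/2 + 3/2)*conj(-1/2 + sqrt(5)/2) + 2*(sqrt(5)/2 + 7/2)*conj(1/2 - sqrt(5)/2) + 2*(3/2 - sqrt(5)/2)*conj(-sqrt(5)/2 - 1/2) + 5*(-1)*conj(0) + 5*(-1)*conj(0)]
      = (1/20)[(18) + (-2) + (1 + 3*sqrt(5)) + (1 + sqrt(5)) + (1 - 3*sqrt(5)) + (1 - sqrt(5)) + (0) + (0)] = 20/20 = 1
  <chi_rho, chi_6> = (1/20)[1*(9)*conj(2) + 1*(1)*conj(2) + 2*(7/2 - sqrt(5)/2)*conj(-1/2 + sqrt(5)/2) + 2*(sqrt(5)/2 + 3/2)*conj(-sqrt(5)/2 - 1/2) + 2*(sqrt(5)/2 + 7/2)*conj(-sqrt(5)/2 - 1/2) + 2*(3/2 - sqrt(5)/2)*conj(-1/2 + sqrt(5)/2) + 5*(-1)*conj(0) + 5*(-1)*conj(0)]
      = (1/20)[(18) + (2) + (-6 + 4*sqrt(5)) + (-2*sqrt(5) - 4) + (-4*sqrt(5) - 6) + (-4 + 2*sqrt(5)) + (0) + (0)] = 0/20 = 0
  <chi_rho, chi_7> = (1/20)[1*(9)*conj(2) + 1*(1)*conj(-2) + 2*(7/2 - sqrt(5)/2)*conj(1/2 - sqrt(5)/2) + 2*(sqrt(5)/2 + 3/2)*conj(-sqrt(5)/2 - 1/2) + 2*(sqrt(5)/2 + 7/2)*conj(1/2 + sqrt(5)/2) + 2*(3/2 - sqrt(5)/2)*conj(-1/2 + sqrt(5)/2) + 5*(-1)*conj(0) + 5*(-1)*conj(0)]
      = (1/20)[(18) + (-2) + (6 - 4*sqrt(5)) + (-2*sqrt(5) - 4) + (6 + 4*sqrt(5)) + (-4 + 2*sqrt(5)) + (0) + (0)] = 20/20 = 1
  <chi_rho, chi_8> = (1/20)[1*(9)*conj(2) + 1*(1)*conj(2) + 2*(7/2 - sqrt(5)/2)*conj(-sqrt(5)/2 - 1/2) + 2*(sqrt(5)/2 + 3/2)*conj(-1/2 + sqrt(5)/2) + 2*(sqrt(5)/2 + 7/2)*conj(-1/2 + sqrt(5)/2) + 2*(3/2 - sqrt(5)/2)*conj(-sqrt(5)/2 - 1/2) + 5*(-1)*conj(0) + 5*(-1)*conj(0)]
      = (1/20)[(18) + (2) + (-3*sqrt(5) - 1) + (1 + sqrt(5)) + (-1 + 3*sqrt(5)) + (1 - sqrt(5)) + (0) + (0)] = 20/20 = 1
Dimension check: dim(rho) = sum (mult * dim) = 1*1 + 2*1 + 0*1 + 0*1 + 1*2 + 0*2 + 1*2 + 1*2 = 9 = chi_rho(e) = 9.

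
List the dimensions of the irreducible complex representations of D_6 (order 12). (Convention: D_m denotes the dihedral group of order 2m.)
Dimensions: 1, 1, 1, 1, 2, 2

Justification: There are 6 irreducibles (= number of conjugacy classes). Their dimensions d_i satisfy sum d_i^2 = |G| = 12: 1 + 1 + 1 + 1 + 4 + 4 = 12.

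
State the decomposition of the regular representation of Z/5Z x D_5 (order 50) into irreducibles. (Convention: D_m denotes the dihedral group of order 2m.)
Each irreducible V_i of dimension d_i appears with multiplicity d_i, i.e. rho_reg = (direct sum over all irreducibles V_i) d_i V_i. The irreducible dimensions for Z/5Z x D_5 are 1, 1, 1, 1, 1, 1, 1, 1, 1, 1, 2, 2, 2, 2, 2, 2, 2, 2, 2, 2: 10 irreducibles of dimension 1, each with multiplicity 1; 10 irreducibles of dimension 2, each with multiplicity 2. Total dimension 10*1*1 + 10*2*2 = 50 = |G|.

Working: General theorem: in the regular representation of a finite group G, each irreducible appears with multiplicity equal to its dimension. Check: dim(rho_reg) = sum d_i^2 = 1 + 1 + 1 + 1 + 1 + 1 + 1 + 1 + 1 + 1 + 4 + 4 + 4 + 4 + 4 + 4 + 4 + 4 + 4 + 4 = 50 = |G|.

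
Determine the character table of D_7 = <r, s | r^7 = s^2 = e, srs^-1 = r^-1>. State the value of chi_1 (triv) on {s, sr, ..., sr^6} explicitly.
Conjugacy classes: {e} of size 1, {r^1, r^6} of size 2, {r^2, r^5} of size 2, {r^3, r^4} of size 2, {s, sr, ..., sr^6} of size 7.
Character table:
  irrep \ class              {e} (size 1)  {r^1, r^6} (size 2)  {r^2, r^5} (size 2)  {r^3, r^4} (size 2)  {s, sr, ..., sr^6} (size 7)
  chi_1 (triv)               1             1                    1                    1                    1                          
  chi_2 (sign: r->1, s->-1)  1             1                    1                    1                    -1                         
  chi_3 (2d, j=1)            2             2*cos(2*pi/7)        -2*cos(3*pi/7)       -2*cos(pi/7)         0                          
  chi_4 (2d, j=2)            2             -2*cos(3*pi/7)       -2*cos(pi/7)         2*cos(2*pi/7)        0                          
  chi_5 (2d, j=3)            2             -2*cos(pi/7)         2*cos(2*pi/7)        -2*cos(3*pi/7)       0                          

Spot check: chi_1 (triv) on {s, sr, ..., sr^6} = 1.

Why: D_7 has order 2*7 = 14 with 5 conjugacy classes, hence 5 irreducibles. Sum of squared dims 1 + 1 + 4 + 4 + 4 = 14 = |G|. Linear characters come from the abelianisation; the 2-dimensional irreps have character r^k -> 2*cos(2*pi*j*k/7), reflections -> 0.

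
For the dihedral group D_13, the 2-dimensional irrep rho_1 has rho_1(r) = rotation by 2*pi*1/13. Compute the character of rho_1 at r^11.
chi_{rho_1}(r^11) = 2*cos(2*pi*1*11/13) = 2*cos(4*pi/13)

rho_1(r^11) is rotation by angle 2*pi*1*11/13, whose trace is 2*cos(2*pi*1*11/13) = 2*cos(4*pi/13).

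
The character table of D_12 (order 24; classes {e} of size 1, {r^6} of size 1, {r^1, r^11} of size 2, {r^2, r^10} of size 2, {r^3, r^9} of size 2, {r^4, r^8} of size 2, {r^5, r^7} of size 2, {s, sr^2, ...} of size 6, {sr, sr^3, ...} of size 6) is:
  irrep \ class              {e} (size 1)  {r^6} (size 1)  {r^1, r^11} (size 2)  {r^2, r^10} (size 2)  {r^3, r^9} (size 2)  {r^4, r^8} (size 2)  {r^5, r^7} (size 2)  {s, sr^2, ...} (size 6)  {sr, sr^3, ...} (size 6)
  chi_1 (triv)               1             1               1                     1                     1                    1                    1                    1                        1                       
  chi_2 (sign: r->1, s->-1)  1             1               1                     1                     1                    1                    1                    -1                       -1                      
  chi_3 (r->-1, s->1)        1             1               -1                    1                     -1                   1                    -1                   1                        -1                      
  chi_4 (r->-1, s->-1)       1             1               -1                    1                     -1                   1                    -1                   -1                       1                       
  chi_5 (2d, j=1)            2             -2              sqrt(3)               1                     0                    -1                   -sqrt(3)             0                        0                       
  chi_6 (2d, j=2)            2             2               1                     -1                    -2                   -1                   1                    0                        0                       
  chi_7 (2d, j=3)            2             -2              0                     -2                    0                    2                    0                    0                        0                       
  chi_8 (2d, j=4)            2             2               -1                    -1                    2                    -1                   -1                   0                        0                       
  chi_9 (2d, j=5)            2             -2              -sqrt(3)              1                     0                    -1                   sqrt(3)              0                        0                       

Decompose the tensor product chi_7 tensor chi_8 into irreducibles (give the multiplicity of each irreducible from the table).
chi_7 tensor chi_8 = chi_5 + chi_9 (all other irreducibles have multiplicity 0).

Details: The character of a tensor product is the pointwise product (chi_7 * chi_8)(C) = chi_7(C) * chi_8(C):
  {e}: (2)*(2), {r^6}: (-2)*(2), {r^1, r^11}: (0)*(-1), {r^2, r^10}: (-2)*(-1), {r^3, r^9}: (0)*(2), {r^4, r^8}: (2)*(-1), {r^5, r^7}: (0)*(-1), {s, sr^2, ...}: (0)*(0), {sr, sr^3, ...}: (0)*(0)
so (chi_7 * chi_8) takes values
  {e} -> 4, {r^6} -> -4, {r^1, r^11} -> 0, {r^2, r^10} -> 2, {r^3, r^9} -> 0, {r^4, r^8} -> -2, {r^5, r^7} -> 0, {s, sr^2, ...} -> 0, {sr, sr^3, ...} -> 0.
Now take the inner product of this character with each irreducible chi from the table, <chi_7*chi_8, chi> = (1/24) sum_C |C| (chi_7*chi_8)(C) conj(chi(C)):
  <chi_7*chi_8, chi_1> = (1/24)[1*(4)*conj(1) + 1*(-4)*conj(1) + 2*(0)*conj(1) + 2*(2)*conj(1) + 2*(0)*conj(1) + 2*(-2)*conj(1) + 2*(0)*conj(1) + 6*(0)*conj(1) + 6*(0)*conj(1)]
      = (1/24)[(4) + (-4) + (0) + (4) + (0) + (-4) + (0) + (0) + (0)] = 0/24 = 0
  <chi_7*chi_8, chi_2> = (1/24)[1*(4)*conj(1) + 1*(-4)*conj(1) + 2*(0)*conj(1) + 2*(2)*conj(1) + 2*(0)*conj(1) + 2*(-2)*conj(1) + 2*(0)*conj(1) + 6*(0)*conj(-1) + 6*(0)*conj(-1)]
      = (1/24)[(4) + (-4) + (0) + (4) + (0) + (-4) + (0) + (0) + (0)] = 0/24 = 0
  <chi_7*chi_8, chi_3> = (1/24)[1*(4)*conj(1) + 1*(-4)*conj(1) + 2*(0)*conj(-1) + 2*(2)*conj(1) + 2*(0)*conj(-1) + 2*(-2)*conj(1) + 2*(0)*conj(-1) + 6*(0)*conj(1) + 6*(0)*conj(-1)]
      = (1/24)[(4) + (-4) + (0) + (4) + (0) + (-4) + (0) + (0) + (0)] = 0/24 = 0
  <chi_7*chi_8, chi_4> = (1/24)[1*(4)*conj(1) + 1*(-4)*conj(1) + 2*(0)*conj(-1) + 2*(2)*conj(1) + 2*(0)*conj(-1) + 2*(-2)*conj(1) + 2*(0)*conj(-1) + 6*(0)*conj(-1) + 6*(0)*conj(1)]
      = (1/24)[(4) + (-4) + (0) + (4) + (0) + (-4) + (0) + (0) + (0)] = 0/24 = 0
  <chi_7*chi_8, chi_5> = (1/24)[1*(4)*conj(2) + 1*(-4)*conj(-2) + 2*(0)*conj(sqrt(3)) + 2*(2)*conj(1) + 2*(0)*conj(0) + 2*(-2)*conj(-1) + 2*(0)*conj(-sqrt(3)) + 6*(0)*conj(0) + 6*(0)*conj(0)]
      = (1/24)[(8) + (8) + (0) + (4) + (0) + (4) + (0) + (0) + (0)] = 24/24 = 1
  <chi_7*chi_8, chi_6> = (1/24)[1*(4)*conj(2) + 1*(-4)*conj(2) + 2*(0)*conj(1) + 2*(2)*conj(-1) + 2*(0)*conj(-2) + 2*(-2)*conj(-1) + 2*(0)*conj(1) + 6*(0)*conj(0) + 6*(0)*conj(0)]
      = (1/24)[(8) + (-8) + (0) + (-4) + (0) + (4) + (0) + (0) + (0)] = 0/24 = 0
  <chi_7*chi_8, chi_7> = (1/24)[1*(4)*conj(2) + 1*(-4)*conj(-2) + 2*(0)*conj(0) + 2*(2)*conj(-2) + 2*(0)*conj(0) + 2*(-2)*conj(2) + 2*(0)*conj(0) + 6*(0)*conj(0) + 6*(0)*conj(0)]
      = (1/24)[(8) + (8) + (0) + (-8) + (0) + (-8) + (0) + (0) + (0)] = 0/24 = 0
  <chi_7*chi_8, chi_8> = (1/24)[1*(4)*conj(2) + 1*(-4)*conj(2) + 2*(0)*conj(-1) + 2*(2)*conj(-1) + 2*(0)*conj(2) + 2*(-2)*conj(-1) + 2*(0)*conj(-1) + 6*(0)*conj(0) + 6*(0)*conj(0)]
      = (1/24)[(8) + (-8) + (0) + (-4) + (0) + (4) + (0) + (0) + (0)] = 0/24 = 0
  <chi_7*chi_8, chi_9> = (1/24)[1*(4)*conj(2) + 1*(-4)*conj(-2) + 2*(0)*conj(-sqrt(3)) + 2*(2)*conj(1) + 2*(0)*conj(0) + 2*(-2)*conj(-1) + 2*(0)*conj(sqrt(3)) + 6*(0)*conj(0) + 6*(0)*conj(0)]
      = (1/24)[(8) + (8) + (0) + (4) + (0) + (4) + (0) + (0) + (0)] = 24/24 = 1
Hence the multiplicities are chi_5: 1, chi_9: 1. Dimension check: dim(chi_7)*dim(chi_8) = 2*2 = 4 and sum (mult * dim) = 1*2 + 1*2 = 4.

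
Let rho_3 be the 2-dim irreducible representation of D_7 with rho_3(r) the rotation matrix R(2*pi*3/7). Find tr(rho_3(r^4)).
chi_{rho_3}(r^4) = 2*cos(2*pi*3*4/7) = -2*cos(3*pi/7)

Argument: rho_3(r^4) is rotation by angle 2*pi*3*4/7, whose trace is 2*cos(2*pi*3*4/7) = -2*cos(3*pi/7).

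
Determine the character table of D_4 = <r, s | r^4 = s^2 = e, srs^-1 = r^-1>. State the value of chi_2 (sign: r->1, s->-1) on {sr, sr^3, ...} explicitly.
Conjugacy classes: {e} of size 1, {r^2} of size 1, {r^1, r^3} of size 2, {s, sr^2, ...} of size 2, {sr, sr^3, ...} of size 2.
Character table:
  irrep \ class              {e} (size 1)  {r^2} (size 1)  {r^1, r^3} (size 2)  {s, sr^2, ...} (size 2)  {sr, sr^3, ...} (size 2)
  chi_1 (triv)               1             1               1                    1                        1                       
  chi_2 (sign: r->1, s->-1)  1             1               1                    -1                       -1                      
  chi_3 (r->-1, s->1)        1             1               -1                   1                        -1                      
  chi_4 (r->-1, s->-1)       1             1               -1                   -1                       1                       
  chi_5 (2d, j=1)            2             -2              0                    0                        0                       

Spot check: chi_2 (sign: r->1, s->-1) on {sr, sr^3, ...} = -1.

Justification: D_4 has order 2*4 = 8 with 5 conjugacy classes, hence 5 irreducibles. Sum of squared dims 1 + 1 + 1 + 1 + 4 = 8 = |G|. Linear characters come from the abelianisation; the 2-dimensional irreps have character r^k -> 2*cos(2*pi*j*k/4), reflections -> 0.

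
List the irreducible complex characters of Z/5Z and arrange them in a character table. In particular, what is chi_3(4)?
Character table of Z/5Z (irreps indexed chi_0,...,chi_4 with chi_k(m) = zeta_5^(k*m), zeta_5 = exp(2*pi*i/5)):
  irrep \ class  {0} (size 1)  {1} (size 1)    {2} (size 1)    {3} (size 1)    {4} (size 1)  
  chi_0          1             1               1               1               1             
  chi_1          1             exp(2*I*pi/5)   exp(4*I*pi/5)   exp(-4*I*pi/5)  exp(-2*I*pi/5)
  chi_2          1             exp(4*I*pi/5)   exp(-2*I*pi/5)  exp(2*I*pi/5)   exp(-4*I*pi/5)
  chi_3          1             exp(-4*I*pi/5)  exp(2*I*pi/5)   exp(-2*I*pi/5)  exp(4*I*pi/5) 
  chi_4          1             exp(-2*I*pi/5)  exp(-4*I*pi/5)  exp(4*I*pi/5)   exp(2*I*pi/5) 

Spot check: chi_3(4) = zeta_5^(3*4) = zeta_5^12 = exp(4*I*pi/5).

Explanation: Z/5Z is abelian, so all 5 irreducible complex representations are 1-dimensional. They are given by chi_k(m) = zeta_5^(k*m) for k = 0,...,4. Row orthogonality: sum_m chi_k(m) conj(chi_l(m)) = 5 * [k = l].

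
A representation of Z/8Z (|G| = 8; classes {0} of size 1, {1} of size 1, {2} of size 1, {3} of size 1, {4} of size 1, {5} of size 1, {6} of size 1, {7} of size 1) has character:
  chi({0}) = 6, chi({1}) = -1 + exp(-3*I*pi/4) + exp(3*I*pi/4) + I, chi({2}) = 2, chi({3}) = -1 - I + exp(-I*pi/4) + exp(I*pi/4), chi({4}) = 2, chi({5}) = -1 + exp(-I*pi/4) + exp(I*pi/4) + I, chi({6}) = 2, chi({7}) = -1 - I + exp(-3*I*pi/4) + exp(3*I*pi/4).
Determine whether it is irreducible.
Not irreducible (reducible): <chi, chi> = 8 > 1.

Argument: <chi, chi> = (1/|G|) sum_C |C| * |chi(C)|^2 = (1/8)[1*|6|^2 + 1*|-1 + exp(-3*I*pi/4) + exp(3*I*pi/4) + I|^2 + 1*|2|^2 + 1*|-1 - I + exp(-I*pi/4) + exp(I*pi/4)|^2 + 1*|2|^2 + 1*|-1 + exp(-I*pi/4) + exp(I*pi/4) + I|^2 + 1*|2|^2 + 1*|-1 - I + exp(-3*I*pi/4) + exp(3*I*pi/4)|^2]
  = (1/8)[(36) + (4 - 2*exp(3*I*pi/4) - 2*exp(-3*I*pi/4)) + (4) + (4 - 2*exp(I*pi/4) - 2*exp(-I*pi/4)) + (4) + (4 - 2*exp(I*pi/4) - 2*exp(-I*pi/4)) + (4) + (4 - 2*exp(3*I*pi/4) - 2*exp(-3*I*pi/4))] = 64/8 = 8.
(Exp terms are combined using exp(i*s)*conj(exp(i*t)) = exp(i*(s-t)), and sums of them are collapsed using the identity that for every m > 1 the m distinct m-th roots of unity sum to 0, e.g. 1 + exp(2*I*pi/3) + exp(-2*I*pi/3) = 0.)
A character is irreducible iff <chi, chi> = 1, so this representation is reducible.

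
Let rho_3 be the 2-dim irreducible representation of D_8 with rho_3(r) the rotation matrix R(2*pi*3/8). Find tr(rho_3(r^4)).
chi_{rho_3}(r^4) = 2*cos(2*pi*3*4/8) = -2

Proof sketch: rho_3(r^4) is rotation by angle 2*pi*3*4/8, whose trace is 2*cos(2*pi*3*4/8) = -2.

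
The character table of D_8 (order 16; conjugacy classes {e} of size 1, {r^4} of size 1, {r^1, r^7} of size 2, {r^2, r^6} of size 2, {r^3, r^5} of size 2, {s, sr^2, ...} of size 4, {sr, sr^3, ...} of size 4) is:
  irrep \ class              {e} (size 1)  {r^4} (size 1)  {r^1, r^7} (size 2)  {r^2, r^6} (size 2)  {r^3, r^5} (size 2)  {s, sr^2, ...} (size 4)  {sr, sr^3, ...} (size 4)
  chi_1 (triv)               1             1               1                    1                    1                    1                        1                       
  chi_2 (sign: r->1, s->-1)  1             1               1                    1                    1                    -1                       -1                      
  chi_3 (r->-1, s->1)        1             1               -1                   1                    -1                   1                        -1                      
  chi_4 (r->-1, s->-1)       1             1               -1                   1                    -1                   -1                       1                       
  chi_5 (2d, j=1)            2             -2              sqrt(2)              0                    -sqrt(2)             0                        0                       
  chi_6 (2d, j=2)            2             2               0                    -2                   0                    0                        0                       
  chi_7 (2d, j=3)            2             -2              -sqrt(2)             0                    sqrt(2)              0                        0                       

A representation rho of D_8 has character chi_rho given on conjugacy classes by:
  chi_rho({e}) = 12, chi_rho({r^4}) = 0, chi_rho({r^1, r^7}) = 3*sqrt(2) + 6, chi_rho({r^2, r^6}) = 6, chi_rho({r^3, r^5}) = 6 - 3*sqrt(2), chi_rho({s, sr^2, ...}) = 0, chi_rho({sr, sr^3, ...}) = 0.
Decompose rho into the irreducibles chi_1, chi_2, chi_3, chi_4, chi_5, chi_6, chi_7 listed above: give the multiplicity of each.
Multiplicities: chi_1: 3, chi_2: 3, chi_3: 0, chi_4: 0, chi_5: 3, chi_6: 0, chi_7: 0.

Derivation: Use <chi_rho, chi> = (1/|G|) sum_C |C| * chi_rho(C) * conj(chi(C)) with |G| = 16 for each irreducible chi in the table:
  <chi_rho, chi_1> = (1/16)[1*(12)*conj(1) + 1*(0)*conj(1) + 2*(3*sqrt(2) + 6)*conj(1) + 2*(6)*conj(1) + 2*(6 - 3*sqrt(2))*conj(1) + 4*(0)*conj(1) + 4*(0)*conj(1)]
      = (1/16)[(12) + (0) + (6*sqrt(2) + 12) + (12) + (12 - 6*sqrt(2)) + (0) + (0)] = 48/16 = 3
  <chi_rho, chi_2> = (1/16)[1*(12)*conj(1) + 1*(0)*conj(1) + 2*(3*sqrt(2) + 6)*conj(1) + 2*(6)*conj(1) + 2*(6 - 3*sqrt(2))*conj(1) + 4*(0)*conj(-1) + 4*(0)*conj(-1)]
      = (1/16)[(12) + (0) + (6*sqrt(2) + 12) + (12) + (12 - 6*sqrt(2)) + (0) + (0)] = 48/16 = 3
  <chi_rho, chi_3> = (1/16)[1*(12)*conj(1) + 1*(0)*conj(1) + 2*(3*sqrt(2) + 6)*conj(-1) + 2*(6)*conj(1) + 2*(6 - 3*sqrt(2))*conj(-1) + 4*(0)*conj(1) + 4*(0)*conj(-1)]
      = (1/16)[(12) + (0) + (-12 - 6*sqrt(2)) + (12) + (-12 + 6*sqrt(2)) + (0) + (0)] = 0/16 = 0
  <chi_rho, chi_4> = (1/16)[1*(12)*conj(1) + 1*(0)*conj(1) + 2*(3*sqrt(2) + 6)*conj(-1) + 2*(6)*conj(1) + 2*(6 - 3*sqrt(2))*conj(-1) + 4*(0)*conj(-1) + 4*(0)*conj(1)]
      = (1/16)[(12) + (0) + (-12 - 6*sqrt(2)) + (12) + (-12 + 6*sqrt(2)) + (0) + (0)] = 0/16 = 0
  <chi_rho, chi_5> = (1/16)[1*(12)*conj(2) + 1*(0)*conj(-2) + 2*(3*sqrt(2) + 6)*conj(sqrt(2)) + 2*(6)*conj(0) + 2*(6 - 3*sqrt(2))*conj(-sqrt(2)) + 4*(0)*conj(0) + 4*(0)*conj(0)]
      = (1/16)[(24) + (0) + (12 + 12*sqrt(2)) + (0) + (12 - 12*sqrt(2)) + (0) + (0)] = 48/16 = 3
  <chi_rho, chi_6> = (1/16)[1*(12)*conj(2) + 1*(0)*conj(2) + 2*(3*sqrt(2) + 6)*conj(0) + 2*(6)*conj(-2) + 2*(6 - 3*sqrt(2))*conj(0) + 4*(0)*conj(0) + 4*(0)*conj(0)]
      = (1/16)[(24) + (0) + (0) + (-24) + (0) + (0) + (0)] = 0/16 = 0
  <chi_rho, chi_7> = (1/16)[1*(12)*conj(2) + 1*(0)*conj(-2) + 2*(3*sqrt(2) + 6)*conj(-sqrt(2)) + 2*(6)*conj(0) + 2*(6 - 3*sqrt(2))*conj(sqrt(2)) + 4*(0)*conj(0) + 4*(0)*conj(0)]
      = (1/16)[(24) + (0) + (-12*sqrt(2) - 12) + (0) + (-12 + 12*sqrt(2)) + (0) + (0)] = 0/16 = 0
Dimension check: dim(rho) = sum (mult * dim) = 3*1 + 3*1 + 0*1 + 0*1 + 3*2 + 0*2 + 0*2 = 12 = chi_rho(e) = 12.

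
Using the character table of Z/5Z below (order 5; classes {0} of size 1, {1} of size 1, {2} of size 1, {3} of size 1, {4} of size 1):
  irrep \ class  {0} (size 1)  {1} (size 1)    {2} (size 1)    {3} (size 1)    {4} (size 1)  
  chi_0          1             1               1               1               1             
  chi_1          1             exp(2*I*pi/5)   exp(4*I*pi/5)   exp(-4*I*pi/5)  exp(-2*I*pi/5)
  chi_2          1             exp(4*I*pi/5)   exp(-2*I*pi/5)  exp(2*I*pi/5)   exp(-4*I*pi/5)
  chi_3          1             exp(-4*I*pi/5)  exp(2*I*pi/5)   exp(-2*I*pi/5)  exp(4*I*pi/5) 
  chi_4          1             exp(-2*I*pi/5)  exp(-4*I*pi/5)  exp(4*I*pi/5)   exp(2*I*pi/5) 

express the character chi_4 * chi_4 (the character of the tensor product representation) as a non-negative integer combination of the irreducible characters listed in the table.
chi_4 tensor chi_4 = chi_3 (all other irreducibles have multiplicity 0).

The character of a tensor product is the pointwise product (chi_4 * chi_4)(C) = chi_4(C) * chi_4(C):
  {0}: (1)*(1), {1}: (exp(-2*I*pi/5))*(exp(-2*I*pi/5)), {2}: (exp(-4*I*pi/5))*(exp(-4*I*pi/5)), {3}: (exp(4*I*pi/5))*(exp(4*I*pi/5)), {4}: (exp(2*I*pi/5))*(exp(2*I*pi/5))
so (chi_4 * chi_4) takes values
  {0} -> 1, {1} -> exp(-4*I*pi/5), {2} -> exp(2*I*pi/5), {3} -> exp(-2*I*pi/5), {4} -> exp(4*I*pi/5).
Now take the inner product of this character with each irreducible chi from the table, <chi_4*chi_4, chi> = (1/5) sum_C |C| (chi_4*chi_4)(C) conj(chi(C)):
  <chi_4*chi_4, chi_0> = (1/5)[1*(1)*conj(1) + 1*(exp(-4*I*pi/5))*conj(1) + 1*(exp(2*I*pi/5))*conj(1) + 1*(exp(-2*I*pi/5))*conj(1) + 1*(exp(4*I*pi/5))*conj(1)]
      = (1/5)[(1) + (exp(-4*I*pi/5)) + (exp(2*I*pi/5)) + (exp(-2*I*pi/5)) + (exp(4*I*pi/5))] = 0/5 = 0
  <chi_4*chi_4, chi_1> = (1/5)[1*(1)*conj(1) + 1*(exp(-4*I*pi/5))*conj(exp(2*I*pi/5)) + 1*(exp(2*I*pi/5))*conj(exp(4*I*pi/5)) + 1*(exp(-2*I*pi/5))*conj(exp(-4*I*pi/5)) + 1*(exp(4*I*pi/5))*conj(exp(-2*I*pi/5))]
      = (1/5)[(1) + (exp(4*I*pi/5)) + (exp(-2*I*pi/5)) + (exp(2*I*pi/5)) + (exp(-4*I*pi/5))] = 0/5 = 0
  <chi_4*chi_4, chi_2> = (1/5)[1*(1)*conj(1) + 1*(exp(-4*I*pi/5))*conj(exp(4*I*pi/5)) + 1*(exp(2*I*pi/5))*conj(exp(-2*I*pi/5)) + 1*(exp(-2*I*pi/5))*conj(exp(2*I*pi/5)) + 1*(exp(4*I*pi/5))*conj(exp(-4*I*pi/5))]
      = (1/5)[(1) + (exp(2*I*pi/5)) + (exp(4*I*pi/5)) + (exp(-4*I*pi/5)) + (exp(-2*I*pi/5))] = 0/5 = 0
  <chi_4*chi_4, chi_3> = (1/5)[1*(1)*conj(1) + 1*(exp(-4*I*pi/5))*conj(exp(-4*I*pi/5)) + 1*(exp(2*I*pi/5))*conj(exp(2*I*pi/5)) + 1*(exp(-2*I*pi/5))*conj(exp(-2*I*pi/5)) + 1*(exp(4*I*pi/5))*conj(exp(4*I*pi/5))]
      = (1/5)[(1) + (1) + (1) + (1) + (1)] = 5/5 = 1
  <chi_4*chi_4, chi_4> = (1/5)[1*(1)*conj(1) + 1*(exp(-4*I*pi/5))*conj(exp(-2*I*pi/5)) + 1*(exp(2*I*pi/5))*conj(exp(-4*I*pi/5)) + 1*(exp(-2*I*pi/5))*conj(exp(4*I*pi/5)) + 1*(exp(4*I*pi/5))*conj(exp(2*I*pi/5))]
      = (1/5)[(1) + (exp(-2*I*pi/5)) + (exp(-4*I*pi/5)) + (exp(4*I*pi/5)) + (exp(2*I*pi/5))] = 0/5 = 0
(Exp terms are combined using exp(i*s)*conj(exp(i*t)) = exp(i*(s-t)), and sums of them are collapsed using the identity that for every m > 1 the m distinct m-th roots of unity sum to 0, e.g. 1 + exp(2*I*pi/3) + exp(-2*I*pi/3) = 0.)
Hence the multiplicities are chi_3: 1. Dimension check: dim(chi_4)*dim(chi_4) = 1*1 = 1 and sum (mult * dim) = 1*1 = 1.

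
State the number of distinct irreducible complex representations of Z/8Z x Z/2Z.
16

Proof sketch: The number of irreducible complex representations of a finite group equals its number of conjugacy classes. Z/8Z x Z/2Z is abelian of order 16, so every element is its own conjugacy class: 16 classes, so Z/8Z x Z/2Z (order 16) has exactly 16 irreducible complex representations.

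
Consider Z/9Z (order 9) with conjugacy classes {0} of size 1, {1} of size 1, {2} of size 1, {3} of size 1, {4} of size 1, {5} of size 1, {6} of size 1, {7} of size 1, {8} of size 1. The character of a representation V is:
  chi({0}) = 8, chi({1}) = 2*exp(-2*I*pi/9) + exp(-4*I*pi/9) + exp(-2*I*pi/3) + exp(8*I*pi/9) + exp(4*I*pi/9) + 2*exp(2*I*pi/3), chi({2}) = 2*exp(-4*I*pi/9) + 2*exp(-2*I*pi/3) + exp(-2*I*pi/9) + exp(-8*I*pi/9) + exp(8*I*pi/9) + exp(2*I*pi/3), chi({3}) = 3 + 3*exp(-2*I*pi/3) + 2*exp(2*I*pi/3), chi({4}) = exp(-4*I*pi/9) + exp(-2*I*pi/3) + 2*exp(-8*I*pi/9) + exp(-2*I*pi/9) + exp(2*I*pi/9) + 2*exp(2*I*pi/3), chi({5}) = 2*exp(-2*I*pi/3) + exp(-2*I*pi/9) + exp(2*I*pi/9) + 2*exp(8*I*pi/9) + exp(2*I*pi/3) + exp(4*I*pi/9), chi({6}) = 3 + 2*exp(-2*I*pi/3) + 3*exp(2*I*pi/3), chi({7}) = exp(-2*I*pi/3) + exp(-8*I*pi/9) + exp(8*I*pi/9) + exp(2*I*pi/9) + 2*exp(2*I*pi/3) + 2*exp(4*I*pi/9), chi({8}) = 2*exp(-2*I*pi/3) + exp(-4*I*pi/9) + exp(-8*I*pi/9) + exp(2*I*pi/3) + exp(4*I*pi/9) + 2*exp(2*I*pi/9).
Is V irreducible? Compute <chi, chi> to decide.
Not irreducible (reducible): <chi, chi> = 12 > 1.

Justification: <chi, chi> = (1/|G|) sum_C |C| * |chi(C)|^2 = (1/9)[1*|8|^2 + 1*|2*exp(-2*I*pi/9) + exp(-4*I*pi/9) + exp(-2*I*pi/3) + exp(8*I*pi/9) + exp(4*I*pi/9) + 2*exp(2*I*pi/3)|^2 + 1*|2*exp(-4*I*pi/9) + 2*exp(-2*I*pi/3) + exp(-2*I*pi/9) + exp(-8*I*pi/9) + exp(8*I*pi/9) + exp(2*I*pi/3)|^2 + 1*|3 + 3*exp(-2*I*pi/3) + 2*exp(2*I*pi/3)|^2 + 1*|exp(-4*I*pi/9) + exp(-2*I*pi/3) + 2*exp(-8*I*pi/9) + exp(-2*I*pi/9) + exp(2*I*pi/9) + 2*exp(2*I*pi/3)|^2 + 1*|2*exp(-2*I*pi/3) + exp(-2*I*pi/9) + exp(2*I*pi/9) + 2*exp(8*I*pi/9) + exp(2*I*pi/3) + exp(4*I*pi/9)|^2 + 1*|3 + 2*exp(-2*I*pi/3) + 3*exp(2*I*pi/3)|^2 + 1*|exp(-2*I*pi/3) + exp(-8*I*pi/9) + exp(8*I*pi/9) + exp(2*I*pi/9) + 2*exp(2*I*pi/3) + 2*exp(4*I*pi/9)|^2 + 1*|2*exp(-2*I*pi/3) + exp(-4*I*pi/9) + exp(-8*I*pi/9) + exp(2*I*pi/3) + exp(4*I*pi/9) + 2*exp(2*I*pi/9)|^2]
  = (1/9)[(64) + (12 + 7*exp(-2*I*pi/9) + 5*exp(-2*I*pi/3) + 4*exp(-4*I*pi/9) + 10*exp(-8*I*pi/9) + 10*exp(8*I*pi/9) + 4*exp(4*I*pi/9) + 5*exp(2*I*pi/3) + 7*exp(2*I*pi/9)) + (12 + 7*exp(-4*I*pi/9) + 10*exp(-2*I*pi/9) + 5*exp(-2*I*pi/3) + 4*exp(-8*I*pi/9) + 4*exp(8*I*pi/9) + 5*exp(2*I*pi/3) + 10*exp(2*I*pi/9) + 7*exp(4*I*pi/9)) + (1) + (12 + 10*exp(-4*I*pi/9) + 5*exp(-2*I*pi/3) + 4*exp(-2*I*pi/9) + 7*exp(-8*I*pi/9) + 7*exp(8*I*pi/9) + 4*exp(2*I*pi/9) + 5*exp(2*I*pi/3) + 10*exp(4*I*pi/9)) + (12 + 10*exp(-4*I*pi/9) + 5*exp(-2*I*pi/3) + 4*exp(-2*I*pi/9) + 7*exp(-8*I*pi/9) + 7*exp(8*I*pi/9) + 4*exp(2*I*pi/9) + 5*exp(2*I*pi/3) + 10*exp(4*I*pi/9)) + (1) + (12 + 7*exp(-4*I*pi/9) + 10*exp(-2*I*pi/9) + 5*exp(-2*I*pi/3) + 4*exp(-8*I*pi/9) + 4*exp(8*I*pi/9) + 5*exp(2*I*pi/3) + 10*exp(2*I*pi/9) + 7*exp(4*I*pi/9)) + (12 + 7*exp(-2*I*pi/9) + 5*exp(-2*I*pi/3) + 4*exp(-4*I*pi/9) + 10*exp(-8*I*pi/9) + 10*exp(8*I*pi/9) + 4*exp(4*I*pi/9) + 5*exp(2*I*pi/3) + 7*exp(2*I*pi/9))] = 108/9 = 12.
(Exp terms are combined using exp(i*s)*conj(exp(i*t)) = exp(i*(s-t)), and sums of them are collapsed using the identity that for every m > 1 the m distinct m-th roots of unity sum to 0, e.g. 1 + exp(2*I*pi/3) + exp(-2*I*pi/3) = 0.)
A character is irreducible iff <chi, chi> = 1, so this representation is reducible.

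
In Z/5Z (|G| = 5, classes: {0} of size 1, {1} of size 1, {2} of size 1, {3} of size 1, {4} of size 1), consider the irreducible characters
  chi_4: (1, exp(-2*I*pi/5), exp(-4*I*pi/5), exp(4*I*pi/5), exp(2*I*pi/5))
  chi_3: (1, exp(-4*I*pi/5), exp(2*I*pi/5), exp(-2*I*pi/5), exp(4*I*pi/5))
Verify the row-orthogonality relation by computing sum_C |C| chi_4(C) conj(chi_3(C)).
Sum = 0; so <chi_4, chi_3> = 0 (distinct irreducibles are orthogonal).

Explanation: Compute term by term over conjugacy classes (|C| * chi_4(C) * conj(chi_3(C))):
  1*(1)*conj(1) + 1*(exp(-2*I*pi/5))*conj(exp(-4*I*pi/5)) + 1*(exp(-4*I*pi/5))*conj(exp(2*I*pi/5)) + 1*(exp(4*I*pi/5))*conj(exp(-2*I*pi/5)) + 1*(exp(2*I*pi/5))*conj(exp(4*I*pi/5))
  = (1) + (exp(2*I*pi/5)) + (exp(4*I*pi/5)) + (exp(-4*I*pi/5)) + (exp(-2*I*pi/5))
  = 0.
(Exp terms are combined using exp(i*s)*conj(exp(i*t)) = exp(i*(s-t)), and sums of them are collapsed using the identity that for every m > 1 the m distinct m-th roots of unity sum to 0, e.g. 1 + exp(2*I*pi/3) + exp(-2*I*pi/3) = 0.)
Dividing by |G| = 5 gives 0/5 = 0, matching the row-orthogonality relation <chi_4, chi_3> = [chi_4 = chi_3].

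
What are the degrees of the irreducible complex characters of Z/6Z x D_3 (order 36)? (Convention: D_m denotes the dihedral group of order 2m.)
Dimensions: 1, 1, 1, 1, 1, 1, 1, 1, 1, 1, 1, 1, 2, 2, 2, 2, 2, 2

Solution. There are 18 irreducibles (= number of conjugacy classes). Their dimensions d_i satisfy sum d_i^2 = |G| = 36: 1 + 1 + 1 + 1 + 1 + 1 + 1 + 1 + 1 + 1 + 1 + 1 + 4 + 4 + 4 + 4 + 4 + 4 = 36. (For the product with Z/6Z: each of the 6 1-dim characters of Z/6Z tensors with each irrep of D_3, giving 6 copies of each D_3-dimension.)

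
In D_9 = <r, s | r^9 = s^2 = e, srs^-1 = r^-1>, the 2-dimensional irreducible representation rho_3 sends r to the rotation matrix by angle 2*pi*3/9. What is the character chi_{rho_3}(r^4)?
chi_{rho_3}(r^4) = 2*cos(2*pi*3*4/9) = -1

Justification: rho_3(r^4) is rotation by angle 2*pi*3*4/9, whose trace is 2*cos(2*pi*3*4/9) = -1.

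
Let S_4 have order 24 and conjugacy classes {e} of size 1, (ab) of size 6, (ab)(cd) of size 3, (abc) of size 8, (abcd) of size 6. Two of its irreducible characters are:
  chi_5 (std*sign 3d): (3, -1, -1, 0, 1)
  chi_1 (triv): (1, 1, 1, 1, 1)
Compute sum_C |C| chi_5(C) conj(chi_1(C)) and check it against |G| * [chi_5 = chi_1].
Sum = 0; so <chi_5, chi_1> = 0 (distinct irreducibles are orthogonal).

Proof sketch: Compute term by term over conjugacy classes (|C| * chi_5(C) * conj(chi_1(C))):
  1*(3)*conj(1) + 6*(-1)*conj(1) + 3*(-1)*conj(1) + 8*(0)*conj(1) + 6*(1)*conj(1)
  = (3) + (-6) + (-3) + (0) + (6)
  = 0.
Dividing by |G| = 24 gives 0/24 = 0, matching the row-orthogonality relation <chi_5, chi_1> = [chi_5 = chi_1].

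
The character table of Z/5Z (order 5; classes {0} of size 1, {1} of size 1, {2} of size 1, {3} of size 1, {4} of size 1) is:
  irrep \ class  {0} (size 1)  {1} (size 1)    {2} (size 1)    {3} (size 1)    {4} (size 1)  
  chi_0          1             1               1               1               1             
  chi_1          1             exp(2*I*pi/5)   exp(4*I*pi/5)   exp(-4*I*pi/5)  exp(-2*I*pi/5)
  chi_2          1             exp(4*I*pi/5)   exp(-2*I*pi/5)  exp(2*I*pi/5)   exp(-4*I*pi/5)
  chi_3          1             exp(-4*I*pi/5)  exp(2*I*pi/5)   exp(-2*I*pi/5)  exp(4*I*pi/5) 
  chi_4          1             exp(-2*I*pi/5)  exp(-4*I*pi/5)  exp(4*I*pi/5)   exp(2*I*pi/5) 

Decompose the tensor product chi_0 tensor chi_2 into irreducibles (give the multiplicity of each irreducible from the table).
chi_0 tensor chi_2 = chi_2 (all other irreducibles have multiplicity 0).

Details: The character of a tensor product is the pointwise product (chi_0 * chi_2)(C) = chi_0(C) * chi_2(C):
  {0}: (1)*(1), {1}: (1)*(exp(4*I*pi/5)), {2}: (1)*(exp(-2*I*pi/5)), {3}: (1)*(exp(2*I*pi/5)), {4}: (1)*(exp(-4*I*pi/5))
so (chi_0 * chi_2) takes values
  {0} -> 1, {1} -> exp(4*I*pi/5), {2} -> exp(-2*I*pi/5), {3} -> exp(2*I*pi/5), {4} -> exp(-4*I*pi/5).
Now take the inner product of this character with each irreducible chi from the table, <chi_0*chi_2, chi> = (1/5) sum_C |C| (chi_0*chi_2)(C) conj(chi(C)):
  <chi_0*chi_2, chi_0> = (1/5)[1*(1)*conj(1) + 1*(exp(4*I*pi/5))*conj(1) + 1*(exp(-2*I*pi/5))*conj(1) + 1*(exp(2*I*pi/5))*conj(1) + 1*(exp(-4*I*pi/5))*conj(1)]
      = (1/5)[(1) + (exp(4*I*pi/5)) + (exp(-2*I*pi/5)) + (exp(2*I*pi/5)) + (exp(-4*I*pi/5))] = 0/5 = 0
  <chi_0*chi_2, chi_1> = (1/5)[1*(1)*conj(1) + 1*(exp(4*I*pi/5))*conj(exp(2*I*pi/5)) + 1*(exp(-2*I*pi/5))*conj(exp(4*I*pi/5)) + 1*(exp(2*I*pi/5))*conj(exp(-4*I*pi/5)) + 1*(exp(-4*I*pi/5))*conj(exp(-2*I*pi/5))]
      = (1/5)[(1) + (exp(2*I*pi/5)) + (exp(4*I*pi/5)) + (exp(-4*I*pi/5)) + (exp(-2*I*pi/5))] = 0/5 = 0
  <chi_0*chi_2, chi_2> = (1/5)[1*(1)*conj(1) + 1*(exp(4*I*pi/5))*conj(exp(4*I*pi/5)) + 1*(exp(-2*I*pi/5))*conj(exp(-2*I*pi/5)) + 1*(exp(2*I*pi/5))*conj(exp(2*I*pi/5)) + 1*(exp(-4*I*pi/5))*conj(exp(-4*I*pi/5))]
      = (1/5)[(1) + (1) + (1) + (1) + (1)] = 5/5 = 1
  <chi_0*chi_2, chi_3> = (1/5)[1*(1)*conj(1) + 1*(exp(4*I*pi/5))*conj(exp(-4*I*pi/5)) + 1*(exp(-2*I*pi/5))*conj(exp(2*I*pi/5)) + 1*(exp(2*I*pi/5))*conj(exp(-2*I*pi/5)) + 1*(exp(-4*I*pi/5))*conj(exp(4*I*pi/5))]
      = (1/5)[(1) + (exp(-2*I*pi/5)) + (exp(-4*I*pi/5)) + (exp(4*I*pi/5)) + (exp(2*I*pi/5))] = 0/5 = 0
  <chi_0*chi_2, chi_4> = (1/5)[1*(1)*conj(1) + 1*(exp(4*I*pi/5))*conj(exp(-2*I*pi/5)) + 1*(exp(-2*I*pi/5))*conj(exp(-4*I*pi/5)) + 1*(exp(2*I*pi/5))*conj(exp(4*I*pi/5)) + 1*(exp(-4*I*pi/5))*conj(exp(2*I*pi/5))]
      = (1/5)[(1) + (exp(-4*I*pi/5)) + (exp(2*I*pi/5)) + (exp(-2*I*pi/5)) + (exp(4*I*pi/5))] = 0/5 = 0
(Exp terms are combined using exp(i*s)*conj(exp(i*t)) = exp(i*(s-t)), and sums of them are collapsed using the identity that for every m > 1 the m distinct m-th roots of unity sum to 0, e.g. 1 + exp(2*I*pi/3) + exp(-2*I*pi/3) = 0.)
Hence the multiplicities are chi_2: 1. Dimension check: dim(chi_0)*dim(chi_2) = 1*1 = 1 and sum (mult * dim) = 1*1 = 1.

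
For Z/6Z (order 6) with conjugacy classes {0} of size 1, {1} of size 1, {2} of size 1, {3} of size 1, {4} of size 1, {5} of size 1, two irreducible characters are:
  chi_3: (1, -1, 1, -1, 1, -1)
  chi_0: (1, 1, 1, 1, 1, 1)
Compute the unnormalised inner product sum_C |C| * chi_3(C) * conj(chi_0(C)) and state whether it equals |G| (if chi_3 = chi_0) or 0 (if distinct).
Sum = 0; so <chi_3, chi_0> = 0 (distinct irreducibles are orthogonal).

Derivation: Compute term by term over conjugacy classes (|C| * chi_3(C) * conj(chi_0(C))):
  1*(1)*conj(1) + 1*(-1)*conj(1) + 1*(1)*conj(1) + 1*(-1)*conj(1) + 1*(1)*conj(1) + 1*(-1)*conj(1)
  = (1) + (-1) + (1) + (-1) + (1) + (-1)
  = 0.
(Exp terms are combined using exp(i*s)*conj(exp(i*t)) = exp(i*(s-t)), and sums of them are collapsed using the identity that for every m > 1 the m distinct m-th roots of unity sum to 0, e.g. 1 + exp(2*I*pi/3) + exp(-2*I*pi/3) = 0.)
Dividing by |G| = 6 gives 0/6 = 0, matching the row-orthogonality relation <chi_3, chi_0> = [chi_3 = chi_0].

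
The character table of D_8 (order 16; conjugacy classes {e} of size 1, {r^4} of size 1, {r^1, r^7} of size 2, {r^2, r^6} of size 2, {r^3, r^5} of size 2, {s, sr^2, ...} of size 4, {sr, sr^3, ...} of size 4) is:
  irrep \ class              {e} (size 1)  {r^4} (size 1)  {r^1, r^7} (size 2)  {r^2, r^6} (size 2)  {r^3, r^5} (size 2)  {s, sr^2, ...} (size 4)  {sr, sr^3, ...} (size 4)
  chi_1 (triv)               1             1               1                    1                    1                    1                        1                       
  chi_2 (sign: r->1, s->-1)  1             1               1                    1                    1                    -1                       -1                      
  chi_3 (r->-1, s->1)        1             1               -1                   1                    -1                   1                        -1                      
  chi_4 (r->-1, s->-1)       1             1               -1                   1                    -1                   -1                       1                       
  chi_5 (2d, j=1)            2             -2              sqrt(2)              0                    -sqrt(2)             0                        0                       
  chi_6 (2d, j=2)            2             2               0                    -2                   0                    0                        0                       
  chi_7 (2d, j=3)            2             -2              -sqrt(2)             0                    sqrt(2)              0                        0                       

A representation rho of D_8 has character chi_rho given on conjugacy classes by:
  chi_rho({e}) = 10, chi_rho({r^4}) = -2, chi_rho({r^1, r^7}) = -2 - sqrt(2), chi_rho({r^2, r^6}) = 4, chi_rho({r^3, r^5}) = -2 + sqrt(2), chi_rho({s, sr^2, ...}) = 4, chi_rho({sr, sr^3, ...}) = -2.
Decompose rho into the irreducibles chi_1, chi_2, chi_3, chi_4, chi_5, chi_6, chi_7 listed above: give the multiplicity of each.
Multiplicities: chi_1: 1, chi_2: 0, chi_3: 3, chi_4: 0, chi_5: 1, chi_6: 0, chi_7: 2.

Derivation: Use <chi_rho, chi> = (1/|G|) sum_C |C| * chi_rho(C) * conj(chi(C)) with |G| = 16 for each irreducible chi in the table:
  <chi_rho, chi_1> = (1/16)[1*(10)*conj(1) + 1*(-2)*conj(1) + 2*(-2 - sqrt(2))*conj(1) + 2*(4)*conj(1) + 2*(-2 + sqrt(2))*conj(1) + 4*(4)*conj(1) + 4*(-2)*conj(1)]
      = (1/16)[(10) + (-2) + (-4 - 2*sqrt(2)) + (8) + (-4 + 2*sqrt(2)) + (16) + (-8)] = 16/16 = 1
  <chi_rho, chi_2> = (1/16)[1*(10)*conj(1) + 1*(-2)*conj(1) + 2*(-2 - sqrt(2))*conj(1) + 2*(4)*conj(1) + 2*(-2 + sqrt(2))*conj(1) + 4*(4)*conj(-1) + 4*(-2)*conj(-1)]
      = (1/16)[(10) + (-2) + (-4 - 2*sqrt(2)) + (8) + (-4 + 2*sqrt(2)) + (-16) + (8)] = 0/16 = 0
  <chi_rho, chi_3> = (1/16)[1*(10)*conj(1) + 1*(-2)*conj(1) + 2*(-2 - sqrt(2))*conj(-1) + 2*(4)*conj(1) + 2*(-2 + sqrt(2))*conj(-1) + 4*(4)*conj(1) + 4*(-2)*conj(-1)]
      = (1/16)[(10) + (-2) + (2*sqrt(2) + 4) + (8) + (4 - 2*sqrt(2)) + (16) + (8)] = 48/16 = 3
  <chi_rho, chi_4> = (1/16)[1*(10)*conj(1) + 1*(-2)*conj(1) + 2*(-2 - sqrt(2))*conj(-1) + 2*(4)*conj(1) + 2*(-2 + sqrt(2))*conj(-1) + 4*(4)*conj(-1) + 4*(-2)*conj(1)]
      = (1/16)[(10) + (-2) + (2*sqrt(2) + 4) + (8) + (4 - 2*sqrt(2)) + (-16) + (-8)] = 0/16 = 0
  <chi_rho, chi_5> = (1/16)[1*(10)*conj(2) + 1*(-2)*conj(-2) + 2*(-2 - sqrt(2))*conj(sqrt(2)) + 2*(4)*conj(0) + 2*(-2 + sqrt(2))*conj(-sqrt(2)) + 4*(4)*conj(0) + 4*(-2)*conj(0)]
      = (1/16)[(20) + (4) + (-4*sqrt(2) - 4) + (0) + (-4 + 4*sqrt(2)) + (0) + (0)] = 16/16 = 1
  <chi_rho, chi_6> = (1/16)[1*(10)*conj(2) + 1*(-2)*conj(2) + 2*(-2 - sqrt(2))*conj(0) + 2*(4)*conj(-2) + 2*(-2 + sqrt(2))*conj(0) + 4*(4)*conj(0) + 4*(-2)*conj(0)]
      = (1/16)[(20) + (-4) + (0) + (-16) + (0) + (0) + (0)] = 0/16 = 0
  <chi_rho, chi_7> = (1/16)[1*(10)*conj(2) + 1*(-2)*conj(-2) + 2*(-2 - sqrt(2))*conj(-sqrt(2)) + 2*(4)*conj(0) + 2*(-2 + sqrt(2))*conj(sqrt(2)) + 4*(4)*conj(0) + 4*(-2)*conj(0)]
      = (1/16)[(20) + (4) + (4 + 4*sqrt(2)) + (0) + (4 - 4*sqrt(2)) + (0) + (0)] = 32/16 = 2
Dimension check: dim(rho) = sum (mult * dim) = 1*1 + 0*1 + 3*1 + 0*1 + 1*2 + 0*2 + 2*2 = 10 = chi_rho(e) = 10.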